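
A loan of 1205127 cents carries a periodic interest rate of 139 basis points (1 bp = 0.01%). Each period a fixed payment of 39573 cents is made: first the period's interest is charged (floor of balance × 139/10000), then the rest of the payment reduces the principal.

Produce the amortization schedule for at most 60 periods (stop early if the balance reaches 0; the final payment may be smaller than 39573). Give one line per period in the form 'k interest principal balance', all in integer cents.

1 16751 22822 1182305
2 16434 23139 1159166
3 16112 23461 1135705
4 15786 23787 1111918
5 15455 24118 1087800
6 15120 24453 1063347
7 14780 24793 1038554
8 14435 25138 1013416
9 14086 25487 987929
10 13732 25841 962088
11 13373 26200 935888
12 13008 26565 909323
13 12639 26934 882389
14 12265 27308 855081
15 11885 27688 827393
16 11500 28073 799320
17 11110 28463 770857
18 10714 28859 741998
19 10313 29260 712738
20 9907 29666 683072
21 9494 30079 652993
22 9076 30497 622496
23 8652 30921 591575
24 8222 31351 560224
25 7787 31786 528438
26 7345 32228 496210
27 6897 32676 463534
28 6443 33130 430404
29 5982 33591 396813
30 5515 34058 362755
31 5042 34531 328224
32 4562 35011 293213
33 4075 35498 257715
34 3582 35991 221724
35 3081 36492 185232
36 2574 36999 148233
37 2060 37513 110720
38 1539 38034 72686
39 1010 38563 34123
40 474 34123 0

1. interest=⌊1205127·139/10000⌋=16751; principal=39573-16751=22822; balance=1205127-22822=1182305
2. interest=⌊1182305·139/10000⌋=16434; principal=39573-16434=23139; balance=1182305-23139=1159166
3. interest=⌊1159166·139/10000⌋=16112; principal=39573-16112=23461; balance=1159166-23461=1135705
4. interest=⌊1135705·139/10000⌋=15786; principal=39573-15786=23787; balance=1135705-23787=1111918
5. interest=⌊1111918·139/10000⌋=15455; principal=39573-15455=24118; balance=1111918-24118=1087800
6. interest=⌊1087800·139/10000⌋=15120; principal=39573-15120=24453; balance=1087800-24453=1063347
7. interest=⌊1063347·139/10000⌋=14780; principal=39573-14780=24793; balance=1063347-24793=1038554
8. interest=⌊1038554·139/10000⌋=14435; principal=39573-14435=25138; balance=1038554-25138=1013416
9. interest=⌊1013416·139/10000⌋=14086; principal=39573-14086=25487; balance=1013416-25487=987929
10. interest=⌊987929·139/10000⌋=13732; principal=39573-13732=25841; balance=987929-25841=962088
11. interest=⌊962088·139/10000⌋=13373; principal=39573-13373=26200; balance=962088-26200=935888
12. interest=⌊935888·139/10000⌋=13008; principal=39573-13008=26565; balance=935888-26565=909323
13. interest=⌊909323·139/10000⌋=12639; principal=39573-12639=26934; balance=909323-26934=882389
14. interest=⌊882389·139/10000⌋=12265; principal=39573-12265=27308; balance=882389-27308=855081
15. interest=⌊855081·139/10000⌋=11885; principal=39573-11885=27688; balance=855081-27688=827393
16. interest=⌊827393·139/10000⌋=11500; principal=39573-11500=28073; balance=827393-28073=799320
17. interest=⌊799320·139/10000⌋=11110; principal=39573-11110=28463; balance=799320-28463=770857
18. interest=⌊770857·139/10000⌋=10714; principal=39573-10714=28859; balance=770857-28859=741998
19. interest=⌊741998·139/10000⌋=10313; principal=39573-10313=29260; balance=741998-29260=712738
20. interest=⌊712738·139/10000⌋=9907; principal=39573-9907=29666; balance=712738-29666=683072
21. interest=⌊683072·139/10000⌋=9494; principal=39573-9494=30079; balance=683072-30079=652993
22. interest=⌊652993·139/10000⌋=9076; principal=39573-9076=30497; balance=652993-30497=622496
23. interest=⌊622496·139/10000⌋=8652; principal=39573-8652=30921; balance=622496-30921=591575
24. interest=⌊591575·139/10000⌋=8222; principal=39573-8222=31351; balance=591575-31351=560224
25. interest=⌊560224·139/10000⌋=7787; principal=39573-7787=31786; balance=560224-31786=528438
26. interest=⌊528438·139/10000⌋=7345; principal=39573-7345=32228; balance=528438-32228=496210
27. interest=⌊496210·139/10000⌋=6897; principal=39573-6897=32676; balance=496210-32676=463534
28. interest=⌊463534·139/10000⌋=6443; principal=39573-6443=33130; balance=463534-33130=430404
29. interest=⌊430404·139/10000⌋=5982; principal=39573-5982=33591; balance=430404-33591=396813
30. interest=⌊396813·139/10000⌋=5515; principal=39573-5515=34058; balance=396813-34058=362755
31. interest=⌊362755·139/10000⌋=5042; principal=39573-5042=34531; balance=362755-34531=328224
32. interest=⌊328224·139/10000⌋=4562; principal=39573-4562=35011; balance=328224-35011=293213
33. interest=⌊293213·139/10000⌋=4075; principal=39573-4075=35498; balance=293213-35498=257715
34. interest=⌊257715·139/10000⌋=3582; principal=39573-3582=35991; balance=257715-35991=221724
35. interest=⌊221724·139/10000⌋=3081; principal=39573-3081=36492; balance=221724-36492=185232
36. interest=⌊185232·139/10000⌋=2574; principal=39573-2574=36999; balance=185232-36999=148233
37. interest=⌊148233·139/10000⌋=2060; principal=39573-2060=37513; balance=148233-37513=110720
38. interest=⌊110720·139/10000⌋=1539; principal=39573-1539=38034; balance=110720-38034=72686
39. interest=⌊72686·139/10000⌋=1010; principal=39573-1010=38563; balance=72686-38563=34123
40. interest=⌊34123·139/10000⌋=474; principal=min(39573-474,34123)=34123; balance=34123-34123=0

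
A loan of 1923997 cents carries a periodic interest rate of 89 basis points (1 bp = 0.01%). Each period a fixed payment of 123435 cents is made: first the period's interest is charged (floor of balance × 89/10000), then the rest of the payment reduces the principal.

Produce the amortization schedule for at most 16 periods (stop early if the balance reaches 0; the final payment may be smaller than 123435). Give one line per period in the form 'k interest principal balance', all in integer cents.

1 17123 106312 1817685
2 16177 107258 1710427
3 15222 108213 1602214
4 14259 109176 1493038
5 13288 110147 1382891
6 12307 111128 1271763
7 11318 112117 1159646
8 10320 113115 1046531
9 9314 114121 932410
10 8298 115137 817273
11 7273 116162 701111
12 6239 117196 583915
13 5196 118239 465676
14 4144 119291 346385
15 3082 120353 226032
16 2011 121424 104608

1. interest=⌊1923997·89/10000⌋=17123; principal=123435-17123=106312; balance=1923997-106312=1817685
2. interest=⌊1817685·89/10000⌋=16177; principal=123435-16177=107258; balance=1817685-107258=1710427
3. interest=⌊1710427·89/10000⌋=15222; principal=123435-15222=108213; balance=1710427-108213=1602214
4. interest=⌊1602214·89/10000⌋=14259; principal=123435-14259=109176; balance=1602214-109176=1493038
5. interest=⌊1493038·89/10000⌋=13288; principal=123435-13288=110147; balance=1493038-110147=1382891
6. interest=⌊1382891·89/10000⌋=12307; principal=123435-12307=111128; balance=1382891-111128=1271763
7. interest=⌊1271763·89/10000⌋=11318; principal=123435-11318=112117; balance=1271763-112117=1159646
8. interest=⌊1159646·89/10000⌋=10320; principal=123435-10320=113115; balance=1159646-113115=1046531
9. interest=⌊1046531·89/10000⌋=9314; principal=123435-9314=114121; balance=1046531-114121=932410
10. interest=⌊932410·89/10000⌋=8298; principal=123435-8298=115137; balance=932410-115137=817273
11. interest=⌊817273·89/10000⌋=7273; principal=123435-7273=116162; balance=817273-116162=701111
12. interest=⌊701111·89/10000⌋=6239; principal=123435-6239=117196; balance=701111-117196=583915
13. interest=⌊583915·89/10000⌋=5196; principal=123435-5196=118239; balance=583915-118239=465676
14. interest=⌊465676·89/10000⌋=4144; principal=123435-4144=119291; balance=465676-119291=346385
15. interest=⌊346385·89/10000⌋=3082; principal=123435-3082=120353; balance=346385-120353=226032
16. interest=⌊226032·89/10000⌋=2011; principal=123435-2011=121424; balance=226032-121424=104608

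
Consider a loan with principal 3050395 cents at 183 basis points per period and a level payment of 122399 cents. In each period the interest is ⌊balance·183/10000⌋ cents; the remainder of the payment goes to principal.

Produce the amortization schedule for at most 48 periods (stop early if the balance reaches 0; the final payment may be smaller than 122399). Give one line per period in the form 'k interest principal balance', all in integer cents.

1. interest=⌊3050395·183/10000⌋=55822; principal=122399-55822=66577; balance=3050395-66577=2983818
2. interest=⌊2983818·183/10000⌋=54603; principal=122399-54603=67796; balance=2983818-67796=2916022
3. interest=⌊2916022·183/10000⌋=53363; principal=122399-53363=69036; balance=2916022-69036=2846986
4. interest=⌊2846986·183/10000⌋=52099; principal=122399-52099=70300; balance=2846986-70300=2776686
5. interest=⌊2776686·183/10000⌋=50813; principal=122399-50813=71586; balance=2776686-71586=2705100
6. interest=⌊2705100·183/10000⌋=49503; principal=122399-49503=72896; balance=2705100-72896=2632204
7. interest=⌊2632204·183/10000⌋=48169; principal=122399-48169=74230; balance=2632204-74230=2557974
8. interest=⌊2557974·183/10000⌋=46810; principal=122399-46810=75589; balance=2557974-75589=2482385
9. interest=⌊2482385·183/10000⌋=45427; principal=122399-45427=76972; balance=2482385-76972=2405413
10. interest=⌊2405413·183/10000⌋=44019; principal=122399-44019=78380; balance=2405413-78380=2327033
11. interest=⌊2327033·183/10000⌋=42584; principal=122399-42584=79815; balance=2327033-79815=2247218
12. interest=⌊2247218·183/10000⌋=41124; principal=122399-41124=81275; balance=2247218-81275=2165943
13. interest=⌊2165943·183/10000⌋=39636; principal=122399-39636=82763; balance=2165943-82763=2083180
14. interest=⌊2083180·183/10000⌋=38122; principal=122399-38122=84277; balance=2083180-84277=1998903
15. interest=⌊1998903·183/10000⌋=36579; principal=122399-36579=85820; balance=1998903-85820=1913083
16. interest=⌊1913083·183/10000⌋=35009; principal=122399-35009=87390; balance=1913083-87390=1825693
17. interest=⌊1825693·183/10000⌋=33410; principal=122399-33410=88989; balance=1825693-88989=1736704
18. interest=⌊1736704·183/10000⌋=31781; principal=122399-31781=90618; balance=1736704-90618=1646086
19. interest=⌊1646086·183/10000⌋=30123; principal=122399-30123=92276; balance=1646086-92276=1553810
20. interest=⌊1553810·183/10000⌋=28434; principal=122399-28434=93965; balance=1553810-93965=1459845
21. interest=⌊1459845·183/10000⌋=26715; principal=122399-26715=95684; balance=1459845-95684=1364161
22. interest=⌊1364161·183/10000⌋=24964; principal=122399-24964=97435; balance=1364161-97435=1266726
23. interest=⌊1266726·183/10000⌋=23181; principal=122399-23181=99218; balance=1266726-99218=1167508
24. interest=⌊1167508·183/10000⌋=21365; principal=122399-21365=101034; balance=1167508-101034=1066474
25. interest=⌊1066474·183/10000⌋=19516; principal=122399-19516=102883; balance=1066474-102883=963591
26. interest=⌊963591·183/10000⌋=17633; principal=122399-17633=104766; balance=963591-104766=858825
27. interest=⌊858825·183/10000⌋=15716; principal=122399-15716=106683; balance=858825-106683=752142
28. interest=⌊752142·183/10000⌋=13764; principal=122399-13764=108635; balance=752142-108635=643507
29. interest=⌊643507·183/10000⌋=11776; principal=122399-11776=110623; balance=643507-110623=532884
30. interest=⌊532884·183/10000⌋=9751; principal=122399-9751=112648; balance=532884-112648=420236
31. interest=⌊420236·183/10000⌋=7690; principal=122399-7690=114709; balance=420236-114709=305527
32. interest=⌊305527·183/10000⌋=5591; principal=122399-5591=116808; balance=305527-116808=188719
33. interest=⌊188719·183/10000⌋=3453; principal=122399-3453=118946; balance=188719-118946=69773
34. interest=⌊69773·183/10000⌋=1276; principal=min(122399-1276,69773)=69773; balance=69773-69773=0

1 55822 66577 2983818
2 54603 67796 2916022
3 53363 69036 2846986
4 52099 70300 2776686
5 50813 71586 2705100
6 49503 72896 2632204
7 48169 74230 2557974
8 46810 75589 2482385
9 45427 76972 2405413
10 44019 78380 2327033
11 42584 79815 2247218
12 41124 81275 2165943
13 39636 82763 2083180
14 38122 84277 1998903
15 36579 85820 1913083
16 35009 87390 1825693
17 33410 88989 1736704
18 31781 90618 1646086
19 30123 92276 1553810
20 28434 93965 1459845
21 26715 95684 1364161
22 24964 97435 1266726
23 23181 99218 1167508
24 21365 101034 1066474
25 19516 102883 963591
26 17633 104766 858825
27 15716 106683 752142
28 13764 108635 643507
29 11776 110623 532884
30 9751 112648 420236
31 7690 114709 305527
32 5591 116808 188719
33 3453 118946 69773
34 1276 69773 0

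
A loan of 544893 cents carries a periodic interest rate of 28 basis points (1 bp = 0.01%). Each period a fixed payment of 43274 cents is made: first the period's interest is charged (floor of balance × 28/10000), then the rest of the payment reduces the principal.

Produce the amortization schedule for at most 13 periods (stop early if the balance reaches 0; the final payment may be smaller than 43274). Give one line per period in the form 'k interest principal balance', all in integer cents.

1 1525 41749 503144
2 1408 41866 461278
3 1291 41983 419295
4 1174 42100 377195
5 1056 42218 334977
6 937 42337 292640
7 819 42455 250185
8 700 42574 207611
9 581 42693 164918
10 461 42813 122105
11 341 42933 79172
12 221 43053 36119
13 101 36119 0

1. interest=⌊544893·28/10000⌋=1525; principal=43274-1525=41749; balance=544893-41749=503144
2. interest=⌊503144·28/10000⌋=1408; principal=43274-1408=41866; balance=503144-41866=461278
3. interest=⌊461278·28/10000⌋=1291; principal=43274-1291=41983; balance=461278-41983=419295
4. interest=⌊419295·28/10000⌋=1174; principal=43274-1174=42100; balance=419295-42100=377195
5. interest=⌊377195·28/10000⌋=1056; principal=43274-1056=42218; balance=377195-42218=334977
6. interest=⌊334977·28/10000⌋=937; principal=43274-937=42337; balance=334977-42337=292640
7. interest=⌊292640·28/10000⌋=819; principal=43274-819=42455; balance=292640-42455=250185
8. interest=⌊250185·28/10000⌋=700; principal=43274-700=42574; balance=250185-42574=207611
9. interest=⌊207611·28/10000⌋=581; principal=43274-581=42693; balance=207611-42693=164918
10. interest=⌊164918·28/10000⌋=461; principal=43274-461=42813; balance=164918-42813=122105
11. interest=⌊122105·28/10000⌋=341; principal=43274-341=42933; balance=122105-42933=79172
12. interest=⌊79172·28/10000⌋=221; principal=43274-221=43053; balance=79172-43053=36119
13. interest=⌊36119·28/10000⌋=101; principal=min(43274-101,36119)=36119; balance=36119-36119=0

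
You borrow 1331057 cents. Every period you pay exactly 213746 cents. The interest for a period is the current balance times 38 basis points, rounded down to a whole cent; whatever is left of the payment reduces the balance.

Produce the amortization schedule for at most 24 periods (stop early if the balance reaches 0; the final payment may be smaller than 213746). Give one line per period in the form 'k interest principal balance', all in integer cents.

1 5058 208688 1122369
2 4265 209481 912888
3 3468 210278 702610
4 2669 211077 491533
5 1867 211879 279654
6 1062 212684 66970
7 254 66970 0

1. interest=⌊1331057·38/10000⌋=5058; principal=213746-5058=208688; balance=1331057-208688=1122369
2. interest=⌊1122369·38/10000⌋=4265; principal=213746-4265=209481; balance=1122369-209481=912888
3. interest=⌊912888·38/10000⌋=3468; principal=213746-3468=210278; balance=912888-210278=702610
4. interest=⌊702610·38/10000⌋=2669; principal=213746-2669=211077; balance=702610-211077=491533
5. interest=⌊491533·38/10000⌋=1867; principal=213746-1867=211879; balance=491533-211879=279654
6. interest=⌊279654·38/10000⌋=1062; principal=213746-1062=212684; balance=279654-212684=66970
7. interest=⌊66970·38/10000⌋=254; principal=min(213746-254,66970)=66970; balance=66970-66970=0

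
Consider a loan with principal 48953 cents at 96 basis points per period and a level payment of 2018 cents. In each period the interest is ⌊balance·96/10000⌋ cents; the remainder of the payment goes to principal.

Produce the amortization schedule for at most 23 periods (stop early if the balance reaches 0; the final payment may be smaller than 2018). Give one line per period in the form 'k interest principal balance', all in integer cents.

1 469 1549 47404
2 455 1563 45841
3 440 1578 44263
4 424 1594 42669
5 409 1609 41060
6 394 1624 39436
7 378 1640 37796
8 362 1656 36140
9 346 1672 34468
10 330 1688 32780
11 314 1704 31076
12 298 1720 29356
13 281 1737 27619
14 265 1753 25866
15 248 1770 24096
16 231 1787 22309
17 214 1804 20505
18 196 1822 18683
19 179 1839 16844
20 161 1857 14987
21 143 1875 13112
22 125 1893 11219
23 107 1911 9308

1. interest=⌊48953·96/10000⌋=469; principal=2018-469=1549; balance=48953-1549=47404
2. interest=⌊47404·96/10000⌋=455; principal=2018-455=1563; balance=47404-1563=45841
3. interest=⌊45841·96/10000⌋=440; principal=2018-440=1578; balance=45841-1578=44263
4. interest=⌊44263·96/10000⌋=424; principal=2018-424=1594; balance=44263-1594=42669
5. interest=⌊42669·96/10000⌋=409; principal=2018-409=1609; balance=42669-1609=41060
6. interest=⌊41060·96/10000⌋=394; principal=2018-394=1624; balance=41060-1624=39436
7. interest=⌊39436·96/10000⌋=378; principal=2018-378=1640; balance=39436-1640=37796
8. interest=⌊37796·96/10000⌋=362; principal=2018-362=1656; balance=37796-1656=36140
9. interest=⌊36140·96/10000⌋=346; principal=2018-346=1672; balance=36140-1672=34468
10. interest=⌊34468·96/10000⌋=330; principal=2018-330=1688; balance=34468-1688=32780
11. interest=⌊32780·96/10000⌋=314; principal=2018-314=1704; balance=32780-1704=31076
12. interest=⌊31076·96/10000⌋=298; principal=2018-298=1720; balance=31076-1720=29356
13. interest=⌊29356·96/10000⌋=281; principal=2018-281=1737; balance=29356-1737=27619
14. interest=⌊27619·96/10000⌋=265; principal=2018-265=1753; balance=27619-1753=25866
15. interest=⌊25866·96/10000⌋=248; principal=2018-248=1770; balance=25866-1770=24096
16. interest=⌊24096·96/10000⌋=231; principal=2018-231=1787; balance=24096-1787=22309
17. interest=⌊22309·96/10000⌋=214; principal=2018-214=1804; balance=22309-1804=20505
18. interest=⌊20505·96/10000⌋=196; principal=2018-196=1822; balance=20505-1822=18683
19. interest=⌊18683·96/10000⌋=179; principal=2018-179=1839; balance=18683-1839=16844
20. interest=⌊16844·96/10000⌋=161; principal=2018-161=1857; balance=16844-1857=14987
21. interest=⌊14987·96/10000⌋=143; principal=2018-143=1875; balance=14987-1875=13112
22. interest=⌊13112·96/10000⌋=125; principal=2018-125=1893; balance=13112-1893=11219
23. interest=⌊11219·96/10000⌋=107; principal=2018-107=1911; balance=11219-1911=9308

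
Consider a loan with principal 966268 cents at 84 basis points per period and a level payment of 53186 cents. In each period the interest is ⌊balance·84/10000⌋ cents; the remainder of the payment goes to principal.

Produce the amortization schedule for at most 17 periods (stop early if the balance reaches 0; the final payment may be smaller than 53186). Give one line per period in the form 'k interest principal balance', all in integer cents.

1. interest=⌊966268·84/10000⌋=8116; principal=53186-8116=45070; balance=966268-45070=921198
2. interest=⌊921198·84/10000⌋=7738; principal=53186-7738=45448; balance=921198-45448=875750
3. interest=⌊875750·84/10000⌋=7356; principal=53186-7356=45830; balance=875750-45830=829920
4. interest=⌊829920·84/10000⌋=6971; principal=53186-6971=46215; balance=829920-46215=783705
5. interest=⌊783705·84/10000⌋=6583; principal=53186-6583=46603; balance=783705-46603=737102
6. interest=⌊737102·84/10000⌋=6191; principal=53186-6191=46995; balance=737102-46995=690107
7. interest=⌊690107·84/10000⌋=5796; principal=53186-5796=47390; balance=690107-47390=642717
8. interest=⌊642717·84/10000⌋=5398; principal=53186-5398=47788; balance=642717-47788=594929
9. interest=⌊594929·84/10000⌋=4997; principal=53186-4997=48189; balance=594929-48189=546740
10. interest=⌊546740·84/10000⌋=4592; principal=53186-4592=48594; balance=546740-48594=498146
11. interest=⌊498146·84/10000⌋=4184; principal=53186-4184=49002; balance=498146-49002=449144
12. interest=⌊449144·84/10000⌋=3772; principal=53186-3772=49414; balance=449144-49414=399730
13. interest=⌊399730·84/10000⌋=3357; principal=53186-3357=49829; balance=399730-49829=349901
14. interest=⌊349901·84/10000⌋=2939; principal=53186-2939=50247; balance=349901-50247=299654
15. interest=⌊299654·84/10000⌋=2517; principal=53186-2517=50669; balance=299654-50669=248985
16. interest=⌊248985·84/10000⌋=2091; principal=53186-2091=51095; balance=248985-51095=197890
17. interest=⌊197890·84/10000⌋=1662; principal=53186-1662=51524; balance=197890-51524=146366

1 8116 45070 921198
2 7738 45448 875750
3 7356 45830 829920
4 6971 46215 783705
5 6583 46603 737102
6 6191 46995 690107
7 5796 47390 642717
8 5398 47788 594929
9 4997 48189 546740
10 4592 48594 498146
11 4184 49002 449144
12 3772 49414 399730
13 3357 49829 349901
14 2939 50247 299654
15 2517 50669 248985
16 2091 51095 197890
17 1662 51524 146366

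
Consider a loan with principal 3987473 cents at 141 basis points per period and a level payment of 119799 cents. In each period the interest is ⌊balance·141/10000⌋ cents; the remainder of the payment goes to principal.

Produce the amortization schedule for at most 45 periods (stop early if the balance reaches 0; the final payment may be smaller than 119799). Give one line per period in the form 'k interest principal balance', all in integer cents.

1. interest=⌊3987473·141/10000⌋=56223; principal=119799-56223=63576; balance=3987473-63576=3923897
2. interest=⌊3923897·141/10000⌋=55326; principal=119799-55326=64473; balance=3923897-64473=3859424
3. interest=⌊3859424·141/10000⌋=54417; principal=119799-54417=65382; balance=3859424-65382=3794042
4. interest=⌊3794042·141/10000⌋=53495; principal=119799-53495=66304; balance=3794042-66304=3727738
5. interest=⌊3727738·141/10000⌋=52561; principal=119799-52561=67238; balance=3727738-67238=3660500
6. interest=⌊3660500·141/10000⌋=51613; principal=119799-51613=68186; balance=3660500-68186=3592314
7. interest=⌊3592314·141/10000⌋=50651; principal=119799-50651=69148; balance=3592314-69148=3523166
8. interest=⌊3523166·141/10000⌋=49676; principal=119799-49676=70123; balance=3523166-70123=3453043
9. interest=⌊3453043·141/10000⌋=48687; principal=119799-48687=71112; balance=3453043-71112=3381931
10. interest=⌊3381931·141/10000⌋=47685; principal=119799-47685=72114; balance=3381931-72114=3309817
11. interest=⌊3309817·141/10000⌋=46668; principal=119799-46668=73131; balance=3309817-73131=3236686
12. interest=⌊3236686·141/10000⌋=45637; principal=119799-45637=74162; balance=3236686-74162=3162524
13. interest=⌊3162524·141/10000⌋=44591; principal=119799-44591=75208; balance=3162524-75208=3087316
14. interest=⌊3087316·141/10000⌋=43531; principal=119799-43531=76268; balance=3087316-76268=3011048
15. interest=⌊3011048·141/10000⌋=42455; principal=119799-42455=77344; balance=3011048-77344=2933704
16. interest=⌊2933704·141/10000⌋=41365; principal=119799-41365=78434; balance=2933704-78434=2855270
17. interest=⌊2855270·141/10000⌋=40259; principal=119799-40259=79540; balance=2855270-79540=2775730
18. interest=⌊2775730·141/10000⌋=39137; principal=119799-39137=80662; balance=2775730-80662=2695068
19. interest=⌊2695068·141/10000⌋=38000; principal=119799-38000=81799; balance=2695068-81799=2613269
20. interest=⌊2613269·141/10000⌋=36847; principal=119799-36847=82952; balance=2613269-82952=2530317
21. interest=⌊2530317·141/10000⌋=35677; principal=119799-35677=84122; balance=2530317-84122=2446195
22. interest=⌊2446195·141/10000⌋=34491; principal=119799-34491=85308; balance=2446195-85308=2360887
23. interest=⌊2360887·141/10000⌋=33288; principal=119799-33288=86511; balance=2360887-86511=2274376
24. interest=⌊2274376·141/10000⌋=32068; principal=119799-32068=87731; balance=2274376-87731=2186645
25. interest=⌊2186645·141/10000⌋=30831; principal=119799-30831=88968; balance=2186645-88968=2097677
26. interest=⌊2097677·141/10000⌋=29577; principal=119799-29577=90222; balance=2097677-90222=2007455
27. interest=⌊2007455·141/10000⌋=28305; principal=119799-28305=91494; balance=2007455-91494=1915961
28. interest=⌊1915961·141/10000⌋=27015; principal=119799-27015=92784; balance=1915961-92784=1823177
29. interest=⌊1823177·141/10000⌋=25706; principal=119799-25706=94093; balance=1823177-94093=1729084
30. interest=⌊1729084·141/10000⌋=24380; principal=119799-24380=95419; balance=1729084-95419=1633665
31. interest=⌊1633665·141/10000⌋=23034; principal=119799-23034=96765; balance=1633665-96765=1536900
32. interest=⌊1536900·141/10000⌋=21670; principal=119799-21670=98129; balance=1536900-98129=1438771
33. interest=⌊1438771·141/10000⌋=20286; principal=119799-20286=99513; balance=1438771-99513=1339258
34. interest=⌊1339258·141/10000⌋=18883; principal=119799-18883=100916; balance=1339258-100916=1238342
35. interest=⌊1238342·141/10000⌋=17460; principal=119799-17460=102339; balance=1238342-102339=1136003
36. interest=⌊1136003·141/10000⌋=16017; principal=119799-16017=103782; balance=1136003-103782=1032221
37. interest=⌊1032221·141/10000⌋=14554; principal=119799-14554=105245; balance=1032221-105245=926976
38. interest=⌊926976·141/10000⌋=13070; principal=119799-13070=106729; balance=926976-106729=820247
39. interest=⌊820247·141/10000⌋=11565; principal=119799-11565=108234; balance=820247-108234=712013
40. interest=⌊712013·141/10000⌋=10039; principal=119799-10039=109760; balance=712013-109760=602253
41. interest=⌊602253·141/10000⌋=8491; principal=119799-8491=111308; balance=602253-111308=490945
42. interest=⌊490945·141/10000⌋=6922; principal=119799-6922=112877; balance=490945-112877=378068
43. interest=⌊378068·141/10000⌋=5330; principal=119799-5330=114469; balance=378068-114469=263599
44. interest=⌊263599·141/10000⌋=3716; principal=119799-3716=116083; balance=263599-116083=147516
45. interest=⌊147516·141/10000⌋=2079; principal=119799-2079=117720; balance=147516-117720=29796

1 56223 63576 3923897
2 55326 64473 3859424
3 54417 65382 3794042
4 53495 66304 3727738
5 52561 67238 3660500
6 51613 68186 3592314
7 50651 69148 3523166
8 49676 70123 3453043
9 48687 71112 3381931
10 47685 72114 3309817
11 46668 73131 3236686
12 45637 74162 3162524
13 44591 75208 3087316
14 43531 76268 3011048
15 42455 77344 2933704
16 41365 78434 2855270
17 40259 79540 2775730
18 39137 80662 2695068
19 38000 81799 2613269
20 36847 82952 2530317
21 35677 84122 2446195
22 34491 85308 2360887
23 33288 86511 2274376
24 32068 87731 2186645
25 30831 88968 2097677
26 29577 90222 2007455
27 28305 91494 1915961
28 27015 92784 1823177
29 25706 94093 1729084
30 24380 95419 1633665
31 23034 96765 1536900
32 21670 98129 1438771
33 20286 99513 1339258
34 18883 100916 1238342
35 17460 102339 1136003
36 16017 103782 1032221
37 14554 105245 926976
38 13070 106729 820247
39 11565 108234 712013
40 10039 109760 602253
41 8491 111308 490945
42 6922 112877 378068
43 5330 114469 263599
44 3716 116083 147516
45 2079 117720 29796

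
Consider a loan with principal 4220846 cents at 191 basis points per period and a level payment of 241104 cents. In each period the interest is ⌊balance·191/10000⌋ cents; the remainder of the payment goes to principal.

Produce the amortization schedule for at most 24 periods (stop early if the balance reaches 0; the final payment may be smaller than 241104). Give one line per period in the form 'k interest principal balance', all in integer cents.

1 80618 160486 4060360
2 77552 163552 3896808
3 74429 166675 3730133
4 71245 169859 3560274
5 68001 173103 3387171
6 64694 176410 3210761
7 61325 179779 3030982
8 57891 183213 2847769
9 54392 186712 2661057
10 50826 190278 2470779
11 47191 193913 2276866
12 43488 197616 2079250
13 39713 201391 1877859
14 35867 205237 1672622
15 31947 209157 1463465
16 27952 213152 1250313
17 23880 217224 1033089
18 19731 221373 811716
19 15503 225601 586115
20 11194 229910 356205
21 6803 234301 121904
22 2328 121904 0

1. interest=⌊4220846·191/10000⌋=80618; principal=241104-80618=160486; balance=4220846-160486=4060360
2. interest=⌊4060360·191/10000⌋=77552; principal=241104-77552=163552; balance=4060360-163552=3896808
3. interest=⌊3896808·191/10000⌋=74429; principal=241104-74429=166675; balance=3896808-166675=3730133
4. interest=⌊3730133·191/10000⌋=71245; principal=241104-71245=169859; balance=3730133-169859=3560274
5. interest=⌊3560274·191/10000⌋=68001; principal=241104-68001=173103; balance=3560274-173103=3387171
6. interest=⌊3387171·191/10000⌋=64694; principal=241104-64694=176410; balance=3387171-176410=3210761
7. interest=⌊3210761·191/10000⌋=61325; principal=241104-61325=179779; balance=3210761-179779=3030982
8. interest=⌊3030982·191/10000⌋=57891; principal=241104-57891=183213; balance=3030982-183213=2847769
9. interest=⌊2847769·191/10000⌋=54392; principal=241104-54392=186712; balance=2847769-186712=2661057
10. interest=⌊2661057·191/10000⌋=50826; principal=241104-50826=190278; balance=2661057-190278=2470779
11. interest=⌊2470779·191/10000⌋=47191; principal=241104-47191=193913; balance=2470779-193913=2276866
12. interest=⌊2276866·191/10000⌋=43488; principal=241104-43488=197616; balance=2276866-197616=2079250
13. interest=⌊2079250·191/10000⌋=39713; principal=241104-39713=201391; balance=2079250-201391=1877859
14. interest=⌊1877859·191/10000⌋=35867; principal=241104-35867=205237; balance=1877859-205237=1672622
15. interest=⌊1672622·191/10000⌋=31947; principal=241104-31947=209157; balance=1672622-209157=1463465
16. interest=⌊1463465·191/10000⌋=27952; principal=241104-27952=213152; balance=1463465-213152=1250313
17. interest=⌊1250313·191/10000⌋=23880; principal=241104-23880=217224; balance=1250313-217224=1033089
18. interest=⌊1033089·191/10000⌋=19731; principal=241104-19731=221373; balance=1033089-221373=811716
19. interest=⌊811716·191/10000⌋=15503; principal=241104-15503=225601; balance=811716-225601=586115
20. interest=⌊586115·191/10000⌋=11194; principal=241104-11194=229910; balance=586115-229910=356205
21. interest=⌊356205·191/10000⌋=6803; principal=241104-6803=234301; balance=356205-234301=121904
22. interest=⌊121904·191/10000⌋=2328; principal=min(241104-2328,121904)=121904; balance=121904-121904=0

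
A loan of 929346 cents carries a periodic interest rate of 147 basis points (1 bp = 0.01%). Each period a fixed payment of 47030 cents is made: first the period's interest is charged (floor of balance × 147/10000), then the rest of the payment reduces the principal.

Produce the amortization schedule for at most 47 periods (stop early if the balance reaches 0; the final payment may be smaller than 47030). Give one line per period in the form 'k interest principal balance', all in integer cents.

1 13661 33369 895977
2 13170 33860 862117
3 12673 34357 827760
4 12168 34862 792898
5 11655 35375 757523
6 11135 35895 721628
7 10607 36423 685205
8 10072 36958 648247
9 9529 37501 610746
10 8977 38053 572693
11 8418 38612 534081
12 7850 39180 494901
13 7275 39755 455146
14 6690 40340 414806
15 6097 40933 373873
16 5495 41535 332338
17 4885 42145 290193
18 4265 42765 247428
19 3637 43393 204035
20 2999 44031 160004
21 2352 44678 115326
22 1695 45335 69991
23 1028 46002 23989
24 352 23989 0

1. interest=⌊929346·147/10000⌋=13661; principal=47030-13661=33369; balance=929346-33369=895977
2. interest=⌊895977·147/10000⌋=13170; principal=47030-13170=33860; balance=895977-33860=862117
3. interest=⌊862117·147/10000⌋=12673; principal=47030-12673=34357; balance=862117-34357=827760
4. interest=⌊827760·147/10000⌋=12168; principal=47030-12168=34862; balance=827760-34862=792898
5. interest=⌊792898·147/10000⌋=11655; principal=47030-11655=35375; balance=792898-35375=757523
6. interest=⌊757523·147/10000⌋=11135; principal=47030-11135=35895; balance=757523-35895=721628
7. interest=⌊721628·147/10000⌋=10607; principal=47030-10607=36423; balance=721628-36423=685205
8. interest=⌊685205·147/10000⌋=10072; principal=47030-10072=36958; balance=685205-36958=648247
9. interest=⌊648247·147/10000⌋=9529; principal=47030-9529=37501; balance=648247-37501=610746
10. interest=⌊610746·147/10000⌋=8977; principal=47030-8977=38053; balance=610746-38053=572693
11. interest=⌊572693·147/10000⌋=8418; principal=47030-8418=38612; balance=572693-38612=534081
12. interest=⌊534081·147/10000⌋=7850; principal=47030-7850=39180; balance=534081-39180=494901
13. interest=⌊494901·147/10000⌋=7275; principal=47030-7275=39755; balance=494901-39755=455146
14. interest=⌊455146·147/10000⌋=6690; principal=47030-6690=40340; balance=455146-40340=414806
15. interest=⌊414806·147/10000⌋=6097; principal=47030-6097=40933; balance=414806-40933=373873
16. interest=⌊373873·147/10000⌋=5495; principal=47030-5495=41535; balance=373873-41535=332338
17. interest=⌊332338·147/10000⌋=4885; principal=47030-4885=42145; balance=332338-42145=290193
18. interest=⌊290193·147/10000⌋=4265; principal=47030-4265=42765; balance=290193-42765=247428
19. interest=⌊247428·147/10000⌋=3637; principal=47030-3637=43393; balance=247428-43393=204035
20. interest=⌊204035·147/10000⌋=2999; principal=47030-2999=44031; balance=204035-44031=160004
21. interest=⌊160004·147/10000⌋=2352; principal=47030-2352=44678; balance=160004-44678=115326
22. interest=⌊115326·147/10000⌋=1695; principal=47030-1695=45335; balance=115326-45335=69991
23. interest=⌊69991·147/10000⌋=1028; principal=47030-1028=46002; balance=69991-46002=23989
24. interest=⌊23989·147/10000⌋=352; principal=min(47030-352,23989)=23989; balance=23989-23989=0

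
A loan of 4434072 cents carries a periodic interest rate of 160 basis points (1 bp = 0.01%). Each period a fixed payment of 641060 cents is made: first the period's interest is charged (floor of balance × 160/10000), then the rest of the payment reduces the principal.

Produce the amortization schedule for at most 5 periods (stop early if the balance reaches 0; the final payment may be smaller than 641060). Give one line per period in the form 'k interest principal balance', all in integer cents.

1. interest=⌊4434072·160/10000⌋=70945; principal=641060-70945=570115; balance=4434072-570115=3863957
2. interest=⌊3863957·160/10000⌋=61823; principal=641060-61823=579237; balance=3863957-579237=3284720
3. interest=⌊3284720·160/10000⌋=52555; principal=641060-52555=588505; balance=3284720-588505=2696215
4. interest=⌊2696215·160/10000⌋=43139; principal=641060-43139=597921; balance=2696215-597921=2098294
5. interest=⌊2098294·160/10000⌋=33572; principal=641060-33572=607488; balance=2098294-607488=1490806

1 70945 570115 3863957
2 61823 579237 3284720
3 52555 588505 2696215
4 43139 597921 2098294
5 33572 607488 1490806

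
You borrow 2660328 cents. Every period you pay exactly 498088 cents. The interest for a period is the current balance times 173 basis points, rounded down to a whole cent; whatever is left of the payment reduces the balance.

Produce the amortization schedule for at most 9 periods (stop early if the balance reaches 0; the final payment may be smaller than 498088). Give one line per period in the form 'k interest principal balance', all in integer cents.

1. interest=⌊2660328·173/10000⌋=46023; principal=498088-46023=452065; balance=2660328-452065=2208263
2. interest=⌊2208263·173/10000⌋=38202; principal=498088-38202=459886; balance=2208263-459886=1748377
3. interest=⌊1748377·173/10000⌋=30246; principal=498088-30246=467842; balance=1748377-467842=1280535
4. interest=⌊1280535·173/10000⌋=22153; principal=498088-22153=475935; balance=1280535-475935=804600
5. interest=⌊804600·173/10000⌋=13919; principal=498088-13919=484169; balance=804600-484169=320431
6. interest=⌊320431·173/10000⌋=5543; principal=min(498088-5543,320431)=320431; balance=320431-320431=0

1 46023 452065 2208263
2 38202 459886 1748377
3 30246 467842 1280535
4 22153 475935 804600
5 13919 484169 320431
6 5543 320431 0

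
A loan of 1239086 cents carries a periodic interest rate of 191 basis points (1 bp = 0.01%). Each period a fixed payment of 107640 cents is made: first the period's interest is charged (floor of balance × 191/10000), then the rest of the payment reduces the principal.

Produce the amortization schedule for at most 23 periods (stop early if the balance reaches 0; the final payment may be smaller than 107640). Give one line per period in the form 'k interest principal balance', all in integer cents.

1 23666 83974 1155112
2 22062 85578 1069534
3 20428 87212 982322
4 18762 88878 893444
5 17064 90576 802868
6 15334 92306 710562
7 13571 94069 616493
8 11775 95865 520628
9 9943 97697 422931
10 8077 99563 323368
11 6176 101464 221904
12 4238 103402 118502
13 2263 105377 13125
14 250 13125 0

1. interest=⌊1239086·191/10000⌋=23666; principal=107640-23666=83974; balance=1239086-83974=1155112
2. interest=⌊1155112·191/10000⌋=22062; principal=107640-22062=85578; balance=1155112-85578=1069534
3. interest=⌊1069534·191/10000⌋=20428; principal=107640-20428=87212; balance=1069534-87212=982322
4. interest=⌊982322·191/10000⌋=18762; principal=107640-18762=88878; balance=982322-88878=893444
5. interest=⌊893444·191/10000⌋=17064; principal=107640-17064=90576; balance=893444-90576=802868
6. interest=⌊802868·191/10000⌋=15334; principal=107640-15334=92306; balance=802868-92306=710562
7. interest=⌊710562·191/10000⌋=13571; principal=107640-13571=94069; balance=710562-94069=616493
8. interest=⌊616493·191/10000⌋=11775; principal=107640-11775=95865; balance=616493-95865=520628
9. interest=⌊520628·191/10000⌋=9943; principal=107640-9943=97697; balance=520628-97697=422931
10. interest=⌊422931·191/10000⌋=8077; principal=107640-8077=99563; balance=422931-99563=323368
11. interest=⌊323368·191/10000⌋=6176; principal=107640-6176=101464; balance=323368-101464=221904
12. interest=⌊221904·191/10000⌋=4238; principal=107640-4238=103402; balance=221904-103402=118502
13. interest=⌊118502·191/10000⌋=2263; principal=107640-2263=105377; balance=118502-105377=13125
14. interest=⌊13125·191/10000⌋=250; principal=min(107640-250,13125)=13125; balance=13125-13125=0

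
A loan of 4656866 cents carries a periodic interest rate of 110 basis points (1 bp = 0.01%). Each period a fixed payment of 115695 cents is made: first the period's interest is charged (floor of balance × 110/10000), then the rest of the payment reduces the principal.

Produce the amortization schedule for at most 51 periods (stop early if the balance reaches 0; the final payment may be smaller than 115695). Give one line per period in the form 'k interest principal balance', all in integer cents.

1 51225 64470 4592396
2 50516 65179 4527217
3 49799 65896 4461321
4 49074 66621 4394700
5 48341 67354 4327346
6 47600 68095 4259251
7 46851 68844 4190407
8 46094 69601 4120806
9 45328 70367 4050439
10 44554 71141 3979298
11 43772 71923 3907375
12 42981 72714 3834661
13 42181 73514 3761147
14 41372 74323 3686824
15 40555 75140 3611684
16 39728 75967 3535717
17 38892 76803 3458914
18 38048 77647 3381267
19 37193 78502 3302765
20 36330 79365 3223400
21 35457 80238 3143162
22 34574 81121 3062041
23 33682 82013 2980028
24 32780 82915 2897113
25 31868 83827 2813286
26 30946 84749 2728537
27 30013 85682 2642855
28 29071 86624 2556231
29 28118 87577 2468654
30 27155 88540 2380114
31 26181 89514 2290600
32 25196 90499 2200101
33 24201 91494 2108607
34 23194 92501 2016106
35 22177 93518 1922588
36 21148 94547 1828041
37 20108 95587 1732454
38 19056 96639 1635815
39 17993 97702 1538113
40 16919 98776 1439337
41 15832 99863 1339474
42 14734 100961 1238513
43 13623 102072 1136441
44 12500 103195 1033246
45 11365 104330 928916
46 10218 105477 823439
47 9057 106638 716801
48 7884 107811 608990
49 6698 108997 499993
50 5499 110196 389797
51 4287 111408 278389

1. interest=⌊4656866·110/10000⌋=51225; principal=115695-51225=64470; balance=4656866-64470=4592396
2. interest=⌊4592396·110/10000⌋=50516; principal=115695-50516=65179; balance=4592396-65179=4527217
3. interest=⌊4527217·110/10000⌋=49799; principal=115695-49799=65896; balance=4527217-65896=4461321
4. interest=⌊4461321·110/10000⌋=49074; principal=115695-49074=66621; balance=4461321-66621=4394700
5. interest=⌊4394700·110/10000⌋=48341; principal=115695-48341=67354; balance=4394700-67354=4327346
6. interest=⌊4327346·110/10000⌋=47600; principal=115695-47600=68095; balance=4327346-68095=4259251
7. interest=⌊4259251·110/10000⌋=46851; principal=115695-46851=68844; balance=4259251-68844=4190407
8. interest=⌊4190407·110/10000⌋=46094; principal=115695-46094=69601; balance=4190407-69601=4120806
9. interest=⌊4120806·110/10000⌋=45328; principal=115695-45328=70367; balance=4120806-70367=4050439
10. interest=⌊4050439·110/10000⌋=44554; principal=115695-44554=71141; balance=4050439-71141=3979298
11. interest=⌊3979298·110/10000⌋=43772; principal=115695-43772=71923; balance=3979298-71923=3907375
12. interest=⌊3907375·110/10000⌋=42981; principal=115695-42981=72714; balance=3907375-72714=3834661
13. interest=⌊3834661·110/10000⌋=42181; principal=115695-42181=73514; balance=3834661-73514=3761147
14. interest=⌊3761147·110/10000⌋=41372; principal=115695-41372=74323; balance=3761147-74323=3686824
15. interest=⌊3686824·110/10000⌋=40555; principal=115695-40555=75140; balance=3686824-75140=3611684
16. interest=⌊3611684·110/10000⌋=39728; principal=115695-39728=75967; balance=3611684-75967=3535717
17. interest=⌊3535717·110/10000⌋=38892; principal=115695-38892=76803; balance=3535717-76803=3458914
18. interest=⌊3458914·110/10000⌋=38048; principal=115695-38048=77647; balance=3458914-77647=3381267
19. interest=⌊3381267·110/10000⌋=37193; principal=115695-37193=78502; balance=3381267-78502=3302765
20. interest=⌊3302765·110/10000⌋=36330; principal=115695-36330=79365; balance=3302765-79365=3223400
21. interest=⌊3223400·110/10000⌋=35457; principal=115695-35457=80238; balance=3223400-80238=3143162
22. interest=⌊3143162·110/10000⌋=34574; principal=115695-34574=81121; balance=3143162-81121=3062041
23. interest=⌊3062041·110/10000⌋=33682; principal=115695-33682=82013; balance=3062041-82013=2980028
24. interest=⌊2980028·110/10000⌋=32780; principal=115695-32780=82915; balance=2980028-82915=2897113
25. interest=⌊2897113·110/10000⌋=31868; principal=115695-31868=83827; balance=2897113-83827=2813286
26. interest=⌊2813286·110/10000⌋=30946; principal=115695-30946=84749; balance=2813286-84749=2728537
27. interest=⌊2728537·110/10000⌋=30013; principal=115695-30013=85682; balance=2728537-85682=2642855
28. interest=⌊2642855·110/10000⌋=29071; principal=115695-29071=86624; balance=2642855-86624=2556231
29. interest=⌊2556231·110/10000⌋=28118; principal=115695-28118=87577; balance=2556231-87577=2468654
30. interest=⌊2468654·110/10000⌋=27155; principal=115695-27155=88540; balance=2468654-88540=2380114
31. interest=⌊2380114·110/10000⌋=26181; principal=115695-26181=89514; balance=2380114-89514=2290600
32. interest=⌊2290600·110/10000⌋=25196; principal=115695-25196=90499; balance=2290600-90499=2200101
33. interest=⌊2200101·110/10000⌋=24201; principal=115695-24201=91494; balance=2200101-91494=2108607
34. interest=⌊2108607·110/10000⌋=23194; principal=115695-23194=92501; balance=2108607-92501=2016106
35. interest=⌊2016106·110/10000⌋=22177; principal=115695-22177=93518; balance=2016106-93518=1922588
36. interest=⌊1922588·110/10000⌋=21148; principal=115695-21148=94547; balance=1922588-94547=1828041
37. interest=⌊1828041·110/10000⌋=20108; principal=115695-20108=95587; balance=1828041-95587=1732454
38. interest=⌊1732454·110/10000⌋=19056; principal=115695-19056=96639; balance=1732454-96639=1635815
39. interest=⌊1635815·110/10000⌋=17993; principal=115695-17993=97702; balance=1635815-97702=1538113
40. interest=⌊1538113·110/10000⌋=16919; principal=115695-16919=98776; balance=1538113-98776=1439337
41. interest=⌊1439337·110/10000⌋=15832; principal=115695-15832=99863; balance=1439337-99863=1339474
42. interest=⌊1339474·110/10000⌋=14734; principal=115695-14734=100961; balance=1339474-100961=1238513
43. interest=⌊1238513·110/10000⌋=13623; principal=115695-13623=102072; balance=1238513-102072=1136441
44. interest=⌊1136441·110/10000⌋=12500; principal=115695-12500=103195; balance=1136441-103195=1033246
45. interest=⌊1033246·110/10000⌋=11365; principal=115695-11365=104330; balance=1033246-104330=928916
46. interest=⌊928916·110/10000⌋=10218; principal=115695-10218=105477; balance=928916-105477=823439
47. interest=⌊823439·110/10000⌋=9057; principal=115695-9057=106638; balance=823439-106638=716801
48. interest=⌊716801·110/10000⌋=7884; principal=115695-7884=107811; balance=716801-107811=608990
49. interest=⌊608990·110/10000⌋=6698; principal=115695-6698=108997; balance=608990-108997=499993
50. interest=⌊499993·110/10000⌋=5499; principal=115695-5499=110196; balance=499993-110196=389797
51. interest=⌊389797·110/10000⌋=4287; principal=115695-4287=111408; balance=389797-111408=278389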